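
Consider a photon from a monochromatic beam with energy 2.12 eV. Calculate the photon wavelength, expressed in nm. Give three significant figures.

585 nm

Use h = 6.62607015 × 10^-34 J·s, c = 2.99792458 × 10^8 m/s, 1 eV = 1.602176634 × 10^-19 J.
First convert: E = 2.12 eV = 3.3966 × 10^-19 J.
For a photon λ = hc/E, so λ = 5.848 × 10^-7 m.
Converting to nm: λ = 584.8 nm ≈ 585 nm.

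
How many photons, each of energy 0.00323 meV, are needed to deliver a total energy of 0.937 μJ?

1.81e18 photons

Per-photon energy: E = 5.175e-25 J (from energy = 0.00323 meV).
N = E_total / E_photon = 9.37e-7 J / 5.175e-25 J = 1.81e18.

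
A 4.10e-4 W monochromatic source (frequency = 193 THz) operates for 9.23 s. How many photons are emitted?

Total energy: E_total = P·t = 4.10e-4 × 9.23 = 0.003784 J.
Per-photon energy: E = 1.279e-19 J.
N = E_total / E_photon = 2.96e16.

2.96e16 photons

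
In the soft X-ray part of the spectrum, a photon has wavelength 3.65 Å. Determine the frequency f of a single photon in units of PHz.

821 PHz

Convert to SI: λ = 3.65 Å = 3.65e-10 m.
For a photon f = c/λ, so f = 8.213e17 Hz.
Converting to PHz: f = 821.3 PHz ≈ 821 PHz.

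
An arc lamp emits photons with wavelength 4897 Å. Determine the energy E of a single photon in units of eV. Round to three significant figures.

2.53 eV

In SI units: λ = 4897 Å = 4.897 × 10^-7 m.
Apply E = hc/λ: E = 4.056 × 10^-19 J.
Converting to eV: E = 2.532 eV ≈ 2.53 eV.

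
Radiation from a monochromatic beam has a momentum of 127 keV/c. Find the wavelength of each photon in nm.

9.76 × 10^-3 nm

In SI units: p = 127 keV/c = 6.7872 × 10^-23 kg·m/s.
The photon relation is λ = h/p, giving λ = 9.763 × 10^-12 m.
Converting to nm: λ = 0.009763 nm ≈ 9.76 × 10^-3 nm.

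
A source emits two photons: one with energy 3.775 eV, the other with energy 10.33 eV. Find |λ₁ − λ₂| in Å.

2080 Å

Using λ = hc/E: λ₁ = 3.2843·10^-7 m, λ₂ = 1.2002·10^-7 m.
|Δλ| = |3.2843·10^-7 − 1.2002·10^-7| = 2.08·10^-7 m = 2080 Å.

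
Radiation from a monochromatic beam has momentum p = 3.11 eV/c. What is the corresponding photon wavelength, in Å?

(h = 6.62607015 × 10^-34 J·s, c = 2.99792458 × 10^8 m/s, 1 eV = 1.602176634 × 10^-19 J.)
First convert: p = 3.11 eV/c = 1.6621 × 10^-27 kg·m/s.
For a photon λ = h/p, so λ = 3.987 × 10^-7 m.
Converting to Å: λ = 3987 Å ≈ 3990 Å.

3990 Å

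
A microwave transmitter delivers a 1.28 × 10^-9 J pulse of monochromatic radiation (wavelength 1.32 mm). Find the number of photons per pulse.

8.51 × 10^12 photons

Per-photon energy: E = 1.505 × 10^-22 J (from wavelength = 1.32 mm).
N = E_total / E_photon = 1.28 × 10^-9 J / 1.505 × 10^-22 J = 8.51 × 10^12.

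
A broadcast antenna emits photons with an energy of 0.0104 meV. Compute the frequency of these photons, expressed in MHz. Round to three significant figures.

2510 MHz

First convert: E = 0.0104 meV = 1.6663e-24 J.
Apply f = E/h: f = 2.515e9 Hz.
Converting to MHz: f = 2515 MHz ≈ 2510 MHz.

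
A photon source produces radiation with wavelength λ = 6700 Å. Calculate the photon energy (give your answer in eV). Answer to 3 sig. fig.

In SI units: λ = 6700 Å = 6.7e-7 m.
The photon relation is E = hc/λ, giving E = 2.965e-19 J.
Converting to eV: E = 1.851 eV ≈ 1.85 eV.

1.85 eV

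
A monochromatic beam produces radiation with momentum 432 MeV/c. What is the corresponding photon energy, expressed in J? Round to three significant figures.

Convert to SI: p = 432 MeV/c = 2.3087·10^-19 kg·m/s.
Apply E = pc: E = 6.921·10^-11 J.
So E ≈ 6.92·10^-11 J.

6.92·10^-11 J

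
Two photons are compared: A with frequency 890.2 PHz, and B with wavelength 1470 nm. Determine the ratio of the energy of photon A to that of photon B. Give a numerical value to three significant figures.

4360

E_A = 5.899e-16 J (from frequency = 890.2 PHz, via E = hf).
E_B = 1.351e-19 J (from wavelength = 1470 nm, via E = hc/λ).
Ratio = 5.899e-16 / 1.351e-19 = 4360.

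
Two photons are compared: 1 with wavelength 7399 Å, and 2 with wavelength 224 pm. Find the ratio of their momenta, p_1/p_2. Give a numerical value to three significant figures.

p_1 = 8.955 × 10^-28 kg·m/s (from wavelength = 7399 Å, via p = h/λ).
p_2 = 2.958 × 10^-24 kg·m/s (from wavelength = 224 pm, via p = h/λ).
Ratio = 8.955 × 10^-28 / 2.958 × 10^-24 = 3.03 × 10^-4.

3.03 × 10^-4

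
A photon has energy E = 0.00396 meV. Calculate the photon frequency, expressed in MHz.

Convert to SI: E = 0.00396 meV = 6.3446 × 10^-25 J.
Since f = E/h for a photon, f = 9.575 × 10^8 Hz.
Converting to MHz: f = 957.5 MHz ≈ 958 MHz.

958 MHz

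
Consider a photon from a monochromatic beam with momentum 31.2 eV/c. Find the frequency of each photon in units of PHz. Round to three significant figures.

Take h = 6.62607015e-34 J·s, c = 2.99792458e8 m/s, 1 eV = 1.602176634e-19 J.
In SI units: p = 31.2 eV/c = 1.6674e-26 kg·m/s.
Since f = pc/h for a photon, f = 7.544e15 Hz.
Converting to PHz: f = 7.544 PHz ≈ 7.54 PHz.

7.54 PHz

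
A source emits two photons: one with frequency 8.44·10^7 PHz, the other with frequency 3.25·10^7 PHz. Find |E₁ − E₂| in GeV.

Using E = hf: E₁ = 5.592·10^-11 J, E₂ = 2.153·10^-11 J.
|ΔE| = |5.592·10^-11 − 2.153·10^-11| = 3.44·10^-11 J = 0.215 GeV.

0.215 GeV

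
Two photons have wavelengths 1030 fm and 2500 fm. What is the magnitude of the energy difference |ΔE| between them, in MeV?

0.708 MeV

Using E = hc/λ: E₁ = 1.929e-13 J, E₂ = 7.946e-14 J.
|ΔE| = |1.929e-13 − 7.946e-14| = 1.13e-13 J = 0.708 MeV.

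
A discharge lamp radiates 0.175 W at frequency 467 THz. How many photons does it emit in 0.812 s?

4.59e17 photons

Total energy: E_total = P·t = 0.175 × 0.812 = 0.1421 J.
Per-photon energy: E = 3.094e-19 J.
N = E_total / E_photon = 4.59e17.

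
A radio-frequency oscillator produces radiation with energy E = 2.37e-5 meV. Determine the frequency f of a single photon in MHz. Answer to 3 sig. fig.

5.73 MHz

Convert to SI: E = 2.37e-5 meV = 3.7972e-27 J.
Apply f = E/h: f = 5.731e6 Hz.
Converting to MHz: f = 5.731 MHz ≈ 5.73 MHz.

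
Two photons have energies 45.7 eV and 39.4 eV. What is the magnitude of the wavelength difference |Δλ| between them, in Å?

43.4 Å

Using λ = hc/E: λ₁ = 2.713 × 10^-8 m, λ₂ = 3.147 × 10^-8 m.
|Δλ| = |2.713 × 10^-8 − 3.147 × 10^-8| = 4.34 × 10^-9 m = 43.4 Å.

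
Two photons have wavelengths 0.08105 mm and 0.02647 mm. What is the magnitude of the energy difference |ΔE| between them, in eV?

Using E = hc/λ: E₁ = 2.4509e-21 J, E₂ = 7.5045e-21 J.
|ΔE| = |2.4509e-21 − 7.5045e-21| = 5.05e-21 J = 0.0315 eV.

0.0315 eV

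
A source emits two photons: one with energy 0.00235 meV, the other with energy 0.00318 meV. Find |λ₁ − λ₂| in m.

Using λ = hc/E: λ₁ = 0.5276 m, λ₂ = 0.3899 m.
|Δλ| = |0.5276 − 0.3899| = 0.138 m.

0.138 m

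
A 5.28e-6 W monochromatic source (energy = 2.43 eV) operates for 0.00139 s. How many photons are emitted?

1.89e10 photons

Total energy: E_total = P·t = 5.28e-6 × 0.00139 = 7.339e-9 J.
Per-photon energy: E = 3.893e-19 J.
N = E_total / E_photon = 1.89e10.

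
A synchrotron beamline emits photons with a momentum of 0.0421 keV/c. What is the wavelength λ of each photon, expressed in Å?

294 Å

Take h = 6.62607015 × 10^-34 J·s, c = 2.99792458 × 10^8 m/s, 1 eV = 1.602176634 × 10^-19 J.
First convert: p = 0.0421 keV/c = 2.2499 × 10^-26 kg·m/s.
Apply λ = h/p: λ = 2.945 × 10^-8 m.
Converting to Å: λ = 294.5 Å ≈ 294 Å.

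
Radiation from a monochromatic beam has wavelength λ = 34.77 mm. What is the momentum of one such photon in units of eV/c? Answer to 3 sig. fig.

3.57e-5 eV/c

Use h = 6.62607015e-34 J·s, c = 2.99792458e8 m/s, 1 eV = 1.602176634e-19 J.
First convert: λ = 34.77 mm = 0.03477 m.
Since p = h/λ for a photon, p = 1.906e-32 kg·m/s.
Converting to eV/c: p = 3.566e-5 eV/c ≈ 3.57e-5 eV/c.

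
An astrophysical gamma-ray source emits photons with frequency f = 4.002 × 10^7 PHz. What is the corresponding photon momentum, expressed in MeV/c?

166 MeV/c

First convert: f = 4.002 × 10^7 PHz = 4.002 × 10^22 Hz.
For a photon p = hf/c, so p = 8.845 × 10^-20 kg·m/s.
Converting to MeV/c: p = 165.5 MeV/c ≈ 166 MeV/c.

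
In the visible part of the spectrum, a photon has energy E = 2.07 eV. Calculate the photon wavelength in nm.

Take h = 6.62607015 × 10^-34 J·s, c = 2.99792458 × 10^8 m/s, 1 eV = 1.602176634 × 10^-19 J.
First convert: E = 2.07 eV = 3.3165 × 10^-19 J.
The photon relation is λ = hc/E, giving λ = 5.990 × 10^-7 m.
Converting to nm: λ = 599.0 nm ≈ 599 nm.

599 nm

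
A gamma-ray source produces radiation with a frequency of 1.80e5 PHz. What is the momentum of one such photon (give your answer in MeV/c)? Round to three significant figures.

First convert: f = 1.80e5 PHz = 1.80e20 Hz.
The photon relation is p = hf/c, giving p = 3.978e-22 kg·m/s.
Converting to MeV/c: p = 0.7444 MeV/c ≈ 0.744 MeV/c.

0.744 MeV/c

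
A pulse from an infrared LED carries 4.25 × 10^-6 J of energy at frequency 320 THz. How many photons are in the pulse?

Per-photon energy: E = 2.120 × 10^-19 J (from frequency = 320 THz).
N = E_total / E_photon = 4.25 × 10^-6 J / 2.120 × 10^-19 J = 2.00 × 10^13.

2.00 × 10^13 photons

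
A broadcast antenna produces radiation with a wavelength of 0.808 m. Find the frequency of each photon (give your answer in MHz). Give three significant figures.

Take c = 2.99792458·10^8 m/s.
Apply f = c/λ: f = 3.710·10^8 Hz.
Converting to MHz: f = 371.0 MHz ≈ 371 MHz.

371 MHz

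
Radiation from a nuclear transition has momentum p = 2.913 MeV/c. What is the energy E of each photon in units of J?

Convert to SI: p = 2.913 MeV/c = 1.5568e-21 kg·m/s.
For a photon E = pc, so E = 4.667e-13 J.
So E ≈ 4.67e-13 J.

4.67e-13 J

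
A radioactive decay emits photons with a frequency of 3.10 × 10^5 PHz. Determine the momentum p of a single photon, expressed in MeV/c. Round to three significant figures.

Use h = 6.62607015 × 10^-34 J·s, c = 2.99792458 × 10^8 m/s, 1 eV = 1.602176634 × 10^-19 J.
First convert: f = 3.10 × 10^5 PHz = 3.10 × 10^20 Hz.
For a photon p = hf/c, so p = 6.852 × 10^-22 kg·m/s.
Converting to MeV/c: p = 1.282 MeV/c ≈ 1.28 MeV/c.

1.28 MeV/c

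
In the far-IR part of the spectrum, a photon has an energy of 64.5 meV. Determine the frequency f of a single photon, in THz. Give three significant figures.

Take h = 6.62607015e-34 J·s, 1 eV = 1.602176634e-19 J.
In SI units: E = 64.5 meV = 1.0334e-20 J.
Since f = E/h for a photon, f = 1.560e13 Hz.
Converting to THz: f = 15.60 THz ≈ 15.6 THz.

15.6 THz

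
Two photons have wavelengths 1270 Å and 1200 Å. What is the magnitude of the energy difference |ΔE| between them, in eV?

0.569 eV

Using E = hc/λ: E₁ = 1.564e-18 J, E₂ = 1.655e-18 J.
|ΔE| = |1.564e-18 − 1.655e-18| = 9.12e-20 J = 0.569 eV.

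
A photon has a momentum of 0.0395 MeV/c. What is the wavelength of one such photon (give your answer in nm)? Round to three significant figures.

0.0314 nm

First convert: p = 0.0395 MeV/c = 2.1110 × 10^-23 kg·m/s.
For a photon λ = h/p, so λ = 3.139 × 10^-11 m.
Converting to nm: λ = 0.03139 nm ≈ 0.0314 nm.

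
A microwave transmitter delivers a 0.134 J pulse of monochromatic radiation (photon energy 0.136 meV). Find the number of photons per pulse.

Per-photon energy: E = 2.179e-23 J (from energy = 0.136 meV).
N = E_total / E_photon = 0.134 J / 2.179e-23 J = 6.15e21.

6.15e21 photons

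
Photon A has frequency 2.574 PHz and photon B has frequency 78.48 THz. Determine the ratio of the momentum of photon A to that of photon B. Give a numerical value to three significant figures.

p_A = 5.689 × 10^-27 kg·m/s (from frequency = 2.574 PHz, via p = hf/c).
p_B = 1.735 × 10^-28 kg·m/s (from frequency = 78.48 THz, via p = hf/c).
Ratio = 5.689 × 10^-27 / 1.735 × 10^-28 = 32.8.

32.8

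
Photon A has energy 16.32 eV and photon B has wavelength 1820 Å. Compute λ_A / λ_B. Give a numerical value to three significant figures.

λ_A = 7.597 × 10^-8 m (from energy = 16.32 eV, via λ = hc/E).
λ_B = 1.820 × 10^-7 m (from wavelength = 1820 Å, via λ given directly).
Ratio = 7.597 × 10^-8 / 1.820 × 10^-7 = 0.417.

0.417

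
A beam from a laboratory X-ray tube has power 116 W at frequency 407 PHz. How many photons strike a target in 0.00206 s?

8.86e14 photons

Total energy: E_total = P·t = 116 × 0.00206 = 0.2390 J.
Per-photon energy: E = 2.697e-16 J.
N = E_total / E_photon = 8.86e14.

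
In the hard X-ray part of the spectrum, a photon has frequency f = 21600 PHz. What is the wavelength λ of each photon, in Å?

Take c = 2.99792458 × 10^8 m/s.
Convert to SI: f = 21600 PHz = 2.16 × 10^19 Hz.
Since λ = c/f for a photon, λ = 1.388 × 10^-11 m.
Converting to Å: λ = 0.1388 Å ≈ 0.139 Å.

0.139 Å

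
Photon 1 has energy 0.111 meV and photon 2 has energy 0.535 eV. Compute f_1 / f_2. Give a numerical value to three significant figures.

2.07 × 10^-4

f_1 = 2.684 × 10^10 Hz (from energy = 0.111 meV, via f = E/h).
f_2 = 1.294 × 10^14 Hz (from energy = 0.535 eV, via f = E/h).
Ratio = 2.684 × 10^10 / 1.294 × 10^14 = 2.07 × 10^-4.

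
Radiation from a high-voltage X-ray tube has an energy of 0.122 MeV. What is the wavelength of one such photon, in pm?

10.2 pm

Convert to SI: E = 0.122 MeV = 1.9547·10^-14 J.
Since λ = hc/E for a photon, λ = 1.016·10^-11 m.
Converting to pm: λ = 10.16 pm ≈ 10.2 pm.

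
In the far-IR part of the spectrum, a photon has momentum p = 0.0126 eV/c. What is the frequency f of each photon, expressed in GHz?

3050 GHz

(h = 6.62607015·10^-34 J·s, c = 2.99792458·10^8 m/s, 1 eV = 1.602176634·10^-19 J.)
Convert to SI: p = 0.0126 eV/c = 6.7338·10^-30 kg·m/s.
The photon relation is f = pc/h, giving f = 3.047·10^12 Hz.
Converting to GHz: f = 3047 GHz ≈ 3050 GHz.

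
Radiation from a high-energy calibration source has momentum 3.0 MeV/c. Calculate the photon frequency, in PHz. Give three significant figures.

7.25·10^5 PHz

First convert: p = 3.0 MeV/c = 1.6033·10^-21 kg·m/s.
For a photon f = pc/h, so f = 7.254·10^20 Hz.
Converting to PHz: f = 725400 PHz ≈ 7.25·10^5 PHz.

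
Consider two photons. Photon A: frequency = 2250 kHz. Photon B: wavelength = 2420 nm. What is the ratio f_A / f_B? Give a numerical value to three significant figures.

1.82 × 10^-8

f_A = 2.250 × 10^6 Hz (from frequency = 2250 kHz, via f given directly).
f_B = 1.239 × 10^14 Hz (from wavelength = 2420 nm, via f = c/λ).
Ratio = 2.250 × 10^6 / 1.239 × 10^14 = 1.82 × 10^-8.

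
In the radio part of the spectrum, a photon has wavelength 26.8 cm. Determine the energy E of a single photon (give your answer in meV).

4.63e-3 meV

In SI units: λ = 26.8 cm = 0.268 m.
The photon relation is E = hc/λ, giving E = 7.412e-25 J.
Converting to meV: E = 0.004626 meV ≈ 4.63e-3 meV.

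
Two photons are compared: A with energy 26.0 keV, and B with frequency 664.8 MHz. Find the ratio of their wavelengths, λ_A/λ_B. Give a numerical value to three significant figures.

1.06e-10

λ_A = 4.769e-11 m (from energy = 26.0 keV, via λ = hc/E).
λ_B = 0.4510 m (from frequency = 664.8 MHz, via λ = c/f).
Ratio = 4.769e-11 / 0.4510 = 1.06e-10.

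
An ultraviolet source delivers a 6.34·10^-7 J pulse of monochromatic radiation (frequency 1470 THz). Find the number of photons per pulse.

6.51·10^11 photons

Per-photon energy: E = 9.740·10^-19 J (from frequency = 1470 THz).
N = E_total / E_photon = 6.34·10^-7 J / 9.740·10^-19 J = 6.51·10^11.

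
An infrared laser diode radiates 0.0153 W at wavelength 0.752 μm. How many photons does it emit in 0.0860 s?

4.98·10^15 photons

Total energy: E_total = P·t = 0.0153 × 0.0860 = 0.001316 J.
Per-photon energy: E = 2.642·10^-19 J.
N = E_total / E_photon = 4.98·10^15.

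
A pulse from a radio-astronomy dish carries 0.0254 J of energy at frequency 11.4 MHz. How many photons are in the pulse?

3.36·10^24 photons

Per-photon energy: E = 7.554·10^-27 J (from frequency = 11.4 MHz).
N = E_total / E_photon = 0.0254 J / 7.554·10^-27 J = 3.36·10^24.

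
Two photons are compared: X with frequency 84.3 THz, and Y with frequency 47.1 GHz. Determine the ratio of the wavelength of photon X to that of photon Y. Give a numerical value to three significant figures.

λ_X = 3.556 × 10^-6 m (from frequency = 84.3 THz, via λ = c/f).
λ_Y = 0.006365 m (from frequency = 47.1 GHz, via λ = c/f).
Ratio = 3.556 × 10^-6 / 0.006365 = 5.59 × 10^-4.

5.59 × 10^-4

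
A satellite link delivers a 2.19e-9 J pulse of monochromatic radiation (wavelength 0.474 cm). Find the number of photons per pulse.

5.23e13 photons

Per-photon energy: E = 4.191e-23 J (from wavelength = 0.474 cm).
N = E_total / E_photon = 2.19e-9 J / 4.191e-23 J = 5.23e13.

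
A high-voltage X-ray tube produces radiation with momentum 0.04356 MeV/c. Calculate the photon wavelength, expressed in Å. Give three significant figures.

0.285 Å

(h = 6.62607015 × 10^-34 J·s, c = 2.99792458 × 10^8 m/s, 1 eV = 1.602176634 × 10^-19 J.)
In SI units: p = 0.04356 MeV/c = 2.3280 × 10^-23 kg·m/s.
Since λ = h/p for a photon, λ = 2.846 × 10^-11 m.
Converting to Å: λ = 0.2846 Å ≈ 0.285 Å.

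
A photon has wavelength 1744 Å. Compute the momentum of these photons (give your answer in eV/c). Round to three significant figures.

In SI units: λ = 1744 Å = 1.744e-7 m.
For a photon p = h/λ, so p = 3.799e-27 kg·m/s.
Converting to eV/c: p = 7.109 eV/c ≈ 7.11 eV/c.

7.11 eV/c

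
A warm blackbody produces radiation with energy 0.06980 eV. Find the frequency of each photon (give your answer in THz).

16.9 THz

Use h = 6.62607015e-34 J·s, 1 eV = 1.602176634e-19 J.
Convert to SI: E = 0.06980 eV = 1.1183e-20 J.
Apply f = E/h: f = 1.688e13 Hz.
Converting to THz: f = 16.88 THz ≈ 16.9 THz.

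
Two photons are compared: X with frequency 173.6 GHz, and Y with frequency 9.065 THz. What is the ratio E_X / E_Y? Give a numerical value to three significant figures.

0.0192

E_X = 1.150 × 10^-22 J (from frequency = 173.6 GHz, via E = hf).
E_Y = 6.007 × 10^-21 J (from frequency = 9.065 THz, via E = hf).
Ratio = 1.150 × 10^-22 / 6.007 × 10^-21 = 0.0192.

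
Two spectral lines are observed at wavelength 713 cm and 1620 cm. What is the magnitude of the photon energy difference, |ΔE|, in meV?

Using E = hc/λ: E₁ = 2.786 × 10^-26 J, E₂ = 1.226 × 10^-26 J.
|ΔE| = |2.786 × 10^-26 − 1.226 × 10^-26| = 1.56 × 10^-26 J = 9.74 × 10^-5 meV.

9.74 × 10^-5 meV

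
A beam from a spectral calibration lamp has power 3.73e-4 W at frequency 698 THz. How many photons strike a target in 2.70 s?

Total energy: E_total = P·t = 3.73e-4 × 2.70 = 0.001007 J.
Per-photon energy: E = 4.625e-19 J.
N = E_total / E_photon = 2.18e15.

2.18e15 photons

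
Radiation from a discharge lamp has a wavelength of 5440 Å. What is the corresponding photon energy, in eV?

(h = 6.62607015e-34 J·s, c = 2.99792458e8 m/s, 1 eV = 1.602176634e-19 J.)
First convert: λ = 5440 Å = 5.44e-7 m.
For a photon E = hc/λ, so E = 3.652e-19 J.
Converting to eV: E = 2.279 eV ≈ 2.28 eV.

2.28 eV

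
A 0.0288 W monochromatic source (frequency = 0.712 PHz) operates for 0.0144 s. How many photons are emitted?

Total energy: E_total = P·t = 0.0288 × 0.0144 = 4.147 × 10^-4 J.
Per-photon energy: E = 4.718 × 10^-19 J.
N = E_total / E_photon = 8.79 × 10^14.

8.79 × 10^14 photons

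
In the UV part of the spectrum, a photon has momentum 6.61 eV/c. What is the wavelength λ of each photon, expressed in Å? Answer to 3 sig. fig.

1880 Å

(h = 6.62607015e-34 J·s, c = 2.99792458e8 m/s, 1 eV = 1.602176634e-19 J.)
Convert to SI: p = 6.61 eV/c = 3.5326e-27 kg·m/s.
For a photon λ = h/p, so λ = 1.876e-7 m.
Converting to Å: λ = 1876 Å ≈ 1880 Å.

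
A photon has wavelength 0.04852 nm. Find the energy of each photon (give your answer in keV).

25.6 keV

Use h = 6.62607015e-34 J·s, c = 2.99792458e8 m/s, 1 eV = 1.602176634e-19 J.
Convert to SI: λ = 0.04852 nm = 4.852e-11 m.
For a photon E = hc/λ, so E = 4.094e-15 J.
Converting to keV: E = 25.55 keV ≈ 25.6 keV.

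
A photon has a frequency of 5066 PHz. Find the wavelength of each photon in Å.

0.592 Å

Take c = 2.99792458·10^8 m/s.
First convert: f = 5066 PHz = 5.066·10^18 Hz.
For a photon λ = c/f, so λ = 5.918·10^-11 m.
Converting to Å: λ = 0.5918 Å ≈ 0.592 Å.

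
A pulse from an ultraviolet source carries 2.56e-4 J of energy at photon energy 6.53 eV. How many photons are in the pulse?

2.45e14 photons

Per-photon energy: E = 1.046e-18 J (from energy = 6.53 eV).
N = E_total / E_photon = 2.56e-4 J / 1.046e-18 J = 2.45e14.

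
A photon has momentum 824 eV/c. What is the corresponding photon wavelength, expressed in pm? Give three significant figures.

Use h = 6.62607015e-34 J·s, c = 2.99792458e8 m/s, 1 eV = 1.602176634e-19 J.
Convert to SI: p = 824 eV/c = 4.4037e-25 kg·m/s.
Since λ = h/p for a photon, λ = 1.505e-9 m.
Converting to pm: λ = 1505 pm ≈ 1500 pm.

1500 pm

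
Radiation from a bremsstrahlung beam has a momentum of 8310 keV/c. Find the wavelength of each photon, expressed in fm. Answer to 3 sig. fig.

Take h = 6.62607015 × 10^-34 J·s, c = 2.99792458 × 10^8 m/s, 1 eV = 1.602176634 × 10^-19 J.
In SI units: p = 8310 keV/c = 4.4411 × 10^-21 kg·m/s.
The photon relation is λ = h/p, giving λ = 1.492 × 10^-13 m.
Converting to fm: λ = 149.2 fm ≈ 149 fm.

149 fm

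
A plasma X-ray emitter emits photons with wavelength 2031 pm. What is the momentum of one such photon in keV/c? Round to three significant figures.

0.610 keV/c

(h = 6.62607015 × 10^-34 J·s, c = 2.99792458 × 10^8 m/s, 1 eV = 1.602176634 × 10^-19 J.)
In SI units: λ = 2031 pm = 2.031 × 10^-9 m.
Apply p = h/λ: p = 3.262 × 10^-25 kg·m/s.
Converting to keV/c: p = 0.6105 keV/c ≈ 0.610 keV/c.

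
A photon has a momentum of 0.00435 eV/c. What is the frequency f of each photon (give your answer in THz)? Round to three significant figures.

In SI units: p = 0.00435 eV/c = 2.3248·10^-30 kg·m/s.
For a photon f = pc/h, so f = 1.052·10^12 Hz.
Converting to THz: f = 1.052 THz ≈ 1.05 THz.

1.05 THz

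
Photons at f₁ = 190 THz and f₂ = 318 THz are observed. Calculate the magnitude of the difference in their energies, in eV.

0.529 eV

Using E = hf: E₁ = 1.259e-19 J, E₂ = 2.107e-19 J.
|ΔE| = |1.259e-19 − 2.107e-19| = 8.48e-20 J = 0.529 eV.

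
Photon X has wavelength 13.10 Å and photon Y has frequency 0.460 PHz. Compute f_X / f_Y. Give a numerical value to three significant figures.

f_X = 2.288 × 10^17 Hz (from wavelength = 13.10 Å, via f = c/λ).
f_Y = 4.600 × 10^14 Hz (from frequency = 0.460 PHz, via f given directly).
Ratio = 2.288 × 10^17 / 4.600 × 10^14 = 497.

497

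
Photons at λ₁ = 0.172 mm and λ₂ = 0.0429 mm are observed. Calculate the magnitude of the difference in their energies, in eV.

Using E = hc/λ: E₁ = 1.155e-21 J, E₂ = 4.630e-21 J.
|ΔE| = |1.155e-21 − 4.630e-21| = 3.48e-21 J = 0.0217 eV.

0.0217 eV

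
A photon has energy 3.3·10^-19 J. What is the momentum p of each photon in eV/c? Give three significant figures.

2.06 eV/c

Apply p = E/c: p = 1.101·10^-27 kg·m/s.
Converting to eV/c: p = 2.060 eV/c ≈ 2.06 eV/c.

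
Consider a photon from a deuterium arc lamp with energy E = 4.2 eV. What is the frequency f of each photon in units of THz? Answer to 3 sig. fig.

(h = 6.62607015 × 10^-34 J·s, 1 eV = 1.602176634 × 10^-19 J.)
First convert: E = 4.2 eV = 6.7291 × 10^-19 J.
The photon relation is f = E/h, giving f = 1.016 × 10^15 Hz.
Converting to THz: f = 1016 THz ≈ 1020 THz.

1020 THz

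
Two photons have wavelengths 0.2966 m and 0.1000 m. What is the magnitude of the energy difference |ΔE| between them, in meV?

Using E = hc/λ: E₁ = 6.6974e-25 J, E₂ = 1.9864e-24 J.
|ΔE| = |6.6974e-25 − 1.9864e-24| = 1.32e-24 J = 8.22e-3 meV.

8.22e-3 meV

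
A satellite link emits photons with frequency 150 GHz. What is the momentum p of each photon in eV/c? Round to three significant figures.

6.20·10^-4 eV/c

Use h = 6.62607015·10^-34 J·s, c = 2.99792458·10^8 m/s, 1 eV = 1.602176634·10^-19 J.
Convert to SI: f = 150 GHz = 1.5·10^11 Hz.
The photon relation is p = hf/c, giving p = 3.315·10^-31 kg·m/s.
Converting to eV/c: p = 6.204·10^-4 eV/c ≈ 6.20·10^-4 eV/c.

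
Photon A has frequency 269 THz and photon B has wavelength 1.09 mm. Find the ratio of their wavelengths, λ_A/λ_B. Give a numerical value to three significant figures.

λ_A = 1.114·10^-6 m (from frequency = 269 THz, via λ = c/f).
λ_B = 0.001090 m (from wavelength = 1.09 mm, via λ given directly).
Ratio = 1.114·10^-6 / 0.001090 = 1.02·10^-3.

1.02·10^-3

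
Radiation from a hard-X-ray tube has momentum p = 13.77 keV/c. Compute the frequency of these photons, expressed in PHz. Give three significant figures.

Convert to SI: p = 13.77 keV/c = 7.3591e-24 kg·m/s.
For a photon f = pc/h, so f = 3.330e18 Hz.
Converting to PHz: f = 3330 PHz ≈ 3330 PHz.

3330 PHz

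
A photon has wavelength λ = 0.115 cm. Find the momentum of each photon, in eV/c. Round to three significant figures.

Convert to SI: λ = 0.115 cm = 0.00115 m.
Apply p = h/λ: p = 5.762e-31 kg·m/s.
Converting to eV/c: p = 0.001078 eV/c ≈ 1.08e-3 eV/c.

1.08e-3 eV/c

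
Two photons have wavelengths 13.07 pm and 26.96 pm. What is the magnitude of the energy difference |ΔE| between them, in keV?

48.9 keV

Using E = hc/λ: E₁ = 1.5199 × 10^-14 J, E₂ = 7.3681 × 10^-15 J.
|ΔE| = |1.5199 × 10^-14 − 7.3681 × 10^-15| = 7.83 × 10^-15 J = 48.9 keV.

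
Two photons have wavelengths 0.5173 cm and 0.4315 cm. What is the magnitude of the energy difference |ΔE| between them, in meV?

0.0477 meV

Using E = hc/λ: E₁ = 3.8400 × 10^-23 J, E₂ = 4.6036 × 10^-23 J.
|ΔE| = |3.8400 × 10^-23 − 4.6036 × 10^-23| = 7.64 × 10^-24 J = 0.0477 meV.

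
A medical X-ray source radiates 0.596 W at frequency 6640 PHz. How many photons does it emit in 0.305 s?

Total energy: E_total = P·t = 0.596 × 0.305 = 0.1818 J.
Per-photon energy: E = 4.400e-15 J.
N = E_total / E_photon = 4.13e13.

4.13e13 photons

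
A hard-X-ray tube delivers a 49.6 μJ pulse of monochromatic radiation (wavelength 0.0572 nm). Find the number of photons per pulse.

Per-photon energy: E = 3.473e-15 J (from wavelength = 0.0572 nm).
N = E_total / E_photon = 4.96e-5 J / 3.473e-15 J = 1.43e10.

1.43e10 photons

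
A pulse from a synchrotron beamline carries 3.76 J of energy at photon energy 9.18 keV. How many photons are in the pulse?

2.56 × 10^15 photons

Per-photon energy: E = 1.471 × 10^-15 J (from energy = 9.18 keV).
N = E_total / E_photon = 3.76 J / 1.471 × 10^-15 J = 2.56 × 10^15.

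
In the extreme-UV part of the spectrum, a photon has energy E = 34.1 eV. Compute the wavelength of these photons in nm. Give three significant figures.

(h = 6.62607015·10^-34 J·s, c = 2.99792458·10^8 m/s, 1 eV = 1.602176634·10^-19 J.)
First convert: E = 34.1 eV = 5.4634·10^-18 J.
Since λ = hc/E for a photon, λ = 3.636·10^-8 m.
Converting to nm: λ = 36.36 nm ≈ 36.4 nm.

36.4 nm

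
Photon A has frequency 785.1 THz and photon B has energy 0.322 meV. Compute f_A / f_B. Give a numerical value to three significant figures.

1.01 × 10^4

f_A = 7.851 × 10^14 Hz (from frequency = 785.1 THz, via f given directly).
f_B = 7.786 × 10^10 Hz (from energy = 0.322 meV, via f = E/h).
Ratio = 7.851 × 10^14 / 7.786 × 10^10 = 1.01 × 10^4.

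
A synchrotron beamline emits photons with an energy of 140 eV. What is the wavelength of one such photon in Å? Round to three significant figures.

88.6 Å

Take h = 6.62607015 × 10^-34 J·s, c = 2.99792458 × 10^8 m/s, 1 eV = 1.602176634 × 10^-19 J.
In SI units: E = 140 eV = 2.2430 × 10^-17 J.
For a photon λ = hc/E, so λ = 8.856 × 10^-9 m.
Converting to Å: λ = 88.56 Å ≈ 88.6 Å.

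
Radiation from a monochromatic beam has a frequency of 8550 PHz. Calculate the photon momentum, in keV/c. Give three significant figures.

In SI units: f = 8550 PHz = 8.55e18 Hz.
Apply p = hf/c: p = 1.890e-23 kg·m/s.
Converting to keV/c: p = 35.36 keV/c ≈ 35.4 keV/c.

35.4 keV/c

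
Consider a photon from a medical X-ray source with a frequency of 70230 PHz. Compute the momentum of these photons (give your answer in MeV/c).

0.290 MeV/c

Convert to SI: f = 70230 PHz = 7.023e19 Hz.
Since p = hf/c for a photon, p = 1.552e-22 kg·m/s.
Converting to MeV/c: p = 0.2904 MeV/c ≈ 0.290 MeV/c.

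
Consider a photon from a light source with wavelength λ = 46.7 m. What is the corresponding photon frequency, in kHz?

6420 kHz

Use c = 2.99792458·10^8 m/s.
Apply f = c/λ: f = 6.420·10^6 Hz.
Converting to kHz: f = 6420 kHz ≈ 6420 kHz.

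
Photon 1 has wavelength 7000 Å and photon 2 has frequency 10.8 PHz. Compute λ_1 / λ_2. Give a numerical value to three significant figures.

λ_1 = 7.000 × 10^-7 m (from wavelength = 7000 Å, via λ given directly).
λ_2 = 2.776 × 10^-8 m (from frequency = 10.8 PHz, via λ = c/f).
Ratio = 7.000 × 10^-7 / 2.776 × 10^-8 = 25.2.

25.2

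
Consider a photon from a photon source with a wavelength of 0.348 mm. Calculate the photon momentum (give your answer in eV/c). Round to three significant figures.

First convert: λ = 0.348 mm = 3.48·10^-4 m.
Apply p = h/λ: p = 1.904·10^-30 kg·m/s.
Converting to eV/c: p = 0.003563 eV/c ≈ 3.56·10^-3 eV/c.

3.56·10^-3 eV/c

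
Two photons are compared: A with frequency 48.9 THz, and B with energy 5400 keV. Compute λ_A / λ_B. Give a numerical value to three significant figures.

2.67e7

λ_A = 6.131e-6 m (from frequency = 48.9 THz, via λ = c/f).
λ_B = 2.296e-13 m (from energy = 5400 keV, via λ = hc/E).
Ratio = 6.131e-6 / 2.296e-13 = 2.67e7.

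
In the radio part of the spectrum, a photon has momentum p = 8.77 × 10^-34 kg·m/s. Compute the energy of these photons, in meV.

Use c = 2.99792458 × 10^8 m/s, 1 eV = 1.602176634 × 10^-19 J.
Since E = pc for a photon, E = 2.629 × 10^-25 J.
Converting to meV: E = 0.001641 meV ≈ 1.64 × 10^-3 meV.

1.64 × 10^-3 meV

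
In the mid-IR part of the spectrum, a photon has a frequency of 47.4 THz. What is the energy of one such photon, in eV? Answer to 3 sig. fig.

Convert to SI: f = 47.4 THz = 4.74e13 Hz.
Apply E = hf: E = 3.141e-20 J.
Converting to eV: E = 0.1960 eV ≈ 0.196 eV.

0.196 eV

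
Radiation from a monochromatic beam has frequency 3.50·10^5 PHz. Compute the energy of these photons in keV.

1450 keV

Convert to SI: f = 3.50·10^5 PHz = 3.50·10^20 Hz.
The photon relation is E = hf, giving E = 2.319·10^-13 J.
Converting to keV: E = 1447 keV ≈ 1450 keV.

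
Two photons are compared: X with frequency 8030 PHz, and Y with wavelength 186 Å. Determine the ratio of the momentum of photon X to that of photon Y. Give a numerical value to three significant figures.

p_X = 1.775e-23 kg·m/s (from frequency = 8030 PHz, via p = hf/c).
p_Y = 3.562e-26 kg·m/s (from wavelength = 186 Å, via p = h/λ).
Ratio = 1.775e-23 / 3.562e-26 = 498.

498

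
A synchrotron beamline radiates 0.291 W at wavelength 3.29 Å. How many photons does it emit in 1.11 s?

Total energy: E_total = P·t = 0.291 × 1.11 = 0.3230 J.
Per-photon energy: E = 6.038·10^-16 J.
N = E_total / E_photon = 5.35·10^14.

5.35·10^14 photons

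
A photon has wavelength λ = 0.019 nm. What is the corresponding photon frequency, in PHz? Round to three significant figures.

1.58e4 PHz

First convert: λ = 0.019 nm = 1.9e-11 m.
Apply f = c/λ: f = 1.578e19 Hz.
Converting to PHz: f = 15780 PHz ≈ 1.58e4 PHz.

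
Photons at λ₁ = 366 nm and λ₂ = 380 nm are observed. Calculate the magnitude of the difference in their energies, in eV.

0.125 eV

Using E = hc/λ: E₁ = 5.427 × 10^-19 J, E₂ = 5.227 × 10^-19 J.
|ΔE| = |5.427 × 10^-19 − 5.227 × 10^-19| = 2.00 × 10^-20 J = 0.125 eV.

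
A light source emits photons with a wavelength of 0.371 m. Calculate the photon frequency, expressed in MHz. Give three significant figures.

Use c = 2.99792458e8 m/s.
Since f = c/λ for a photon, f = 8.081e8 Hz.
Converting to MHz: f = 808.1 MHz ≈ 808 MHz.

808 MHz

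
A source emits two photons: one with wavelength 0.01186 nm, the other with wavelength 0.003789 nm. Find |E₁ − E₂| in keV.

223 keV

Using E = hc/λ: E₁ = 1.6749e-14 J, E₂ = 5.2427e-14 J.
|ΔE| = |1.6749e-14 − 5.2427e-14| = 3.57e-14 J = 223 keV.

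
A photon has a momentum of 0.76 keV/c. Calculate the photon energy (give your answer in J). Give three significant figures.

1.22 × 10^-16 J

Convert to SI: p = 0.76 keV/c = 4.0617 × 10^-25 kg·m/s.
For a photon E = pc, so E = 1.218 × 10^-16 J.
So E ≈ 1.22 × 10^-16 J.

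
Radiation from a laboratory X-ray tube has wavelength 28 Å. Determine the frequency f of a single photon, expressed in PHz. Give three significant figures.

Convert to SI: λ = 28 Å = 2.8e-9 m.
The photon relation is f = c/λ, giving f = 1.071e17 Hz.
Converting to PHz: f = 107.1 PHz ≈ 107 PHz.

107 PHz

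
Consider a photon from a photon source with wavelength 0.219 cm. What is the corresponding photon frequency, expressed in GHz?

First convert: λ = 0.219 cm = 0.00219 m.
Since f = c/λ for a photon, f = 1.369·10^11 Hz.
Converting to GHz: f = 136.9 GHz ≈ 137 GHz.

137 GHz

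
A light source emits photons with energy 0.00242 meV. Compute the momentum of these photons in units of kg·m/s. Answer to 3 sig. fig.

1.29e-33 kg·m/s

(c = 2.99792458e8 m/s, 1 eV = 1.602176634e-19 J.)
First convert: E = 0.00242 meV = 3.8773e-25 J.
Since p = E/c for a photon, p = 1.293e-33 kg·m/s.
So p ≈ 1.29e-33 kg·m/s.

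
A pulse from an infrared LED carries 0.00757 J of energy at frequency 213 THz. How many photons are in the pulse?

Per-photon energy: E = 1.411e-19 J (from frequency = 213 THz).
N = E_total / E_photon = 0.00757 J / 1.411e-19 J = 5.36e16.

5.36e16 photons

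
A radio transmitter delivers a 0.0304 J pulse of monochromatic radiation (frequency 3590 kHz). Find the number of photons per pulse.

1.28e25 photons

Per-photon energy: E = 2.379e-27 J (from frequency = 3590 kHz).
N = E_total / E_photon = 0.0304 J / 2.379e-27 J = 1.28e25.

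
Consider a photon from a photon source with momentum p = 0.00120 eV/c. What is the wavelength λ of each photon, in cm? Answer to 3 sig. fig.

(h = 6.62607015 × 10^-34 J·s, c = 2.99792458 × 10^8 m/s, 1 eV = 1.602176634 × 10^-19 J.)
First convert: p = 0.00120 eV/c = 6.4131 × 10^-31 kg·m/s.
Apply λ = h/p: λ = 0.001033 m.
Converting to cm: λ = 0.1033 cm ≈ 0.103 cm.

0.103 cm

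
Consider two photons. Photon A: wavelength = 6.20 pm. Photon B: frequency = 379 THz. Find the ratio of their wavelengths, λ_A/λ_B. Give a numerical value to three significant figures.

λ_A = 6.200 × 10^-12 m (from wavelength = 6.20 pm, via λ given directly).
λ_B = 7.910 × 10^-7 m (from frequency = 379 THz, via λ = c/f).
Ratio = 6.200 × 10^-12 / 7.910 × 10^-7 = 7.84 × 10^-6.

7.84 × 10^-6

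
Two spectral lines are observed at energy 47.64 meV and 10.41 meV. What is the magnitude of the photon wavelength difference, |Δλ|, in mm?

Using λ = hc/E: λ₁ = 2.6025e-5 m, λ₂ = 1.1910e-4 m.
|Δλ| = |2.6025e-5 − 1.1910e-4| = 9.31e-5 m = 0.0931 mm.

0.0931 mm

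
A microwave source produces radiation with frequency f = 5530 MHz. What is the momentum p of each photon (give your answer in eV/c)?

(h = 6.62607015e-34 J·s, c = 2.99792458e8 m/s, 1 eV = 1.602176634e-19 J.)
First convert: f = 5530 MHz = 5.53e9 Hz.
Since p = hf/c for a photon, p = 1.222e-32 kg·m/s.
Converting to eV/c: p = 2.287e-5 eV/c ≈ 2.29e-5 eV/c.

2.29e-5 eV/c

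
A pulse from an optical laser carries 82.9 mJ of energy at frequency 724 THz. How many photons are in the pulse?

Per-photon energy: E = 4.797·10^-19 J (from frequency = 724 THz).
N = E_total / E_photon = 0.0829 J / 4.797·10^-19 J = 1.73·10^17.

1.73·10^17 photons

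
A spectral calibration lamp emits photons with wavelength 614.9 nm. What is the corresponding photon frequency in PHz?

0.488 PHz

(c = 2.99792458 × 10^8 m/s.)
First convert: λ = 614.9 nm = 6.149 × 10^-7 m.
Since f = c/λ for a photon, f = 4.875 × 10^14 Hz.
Converting to PHz: f = 0.4875 PHz ≈ 0.488 PHz.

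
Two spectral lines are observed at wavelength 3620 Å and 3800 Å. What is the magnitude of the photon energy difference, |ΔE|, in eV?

Using E = hc/λ: E₁ = 5.487e-19 J, E₂ = 5.227e-19 J.
|ΔE| = |5.487e-19 − 5.227e-19| = 2.60e-20 J = 0.162 eV.

0.162 eV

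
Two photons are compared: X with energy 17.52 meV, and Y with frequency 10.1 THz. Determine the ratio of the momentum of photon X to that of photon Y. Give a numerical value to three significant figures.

p_X = 9.363 × 10^-30 kg·m/s (from energy = 17.52 meV, via p = E/c).
p_Y = 2.232 × 10^-29 kg·m/s (from frequency = 10.1 THz, via p = hf/c).
Ratio = 9.363 × 10^-30 / 2.232 × 10^-29 = 0.419.

0.419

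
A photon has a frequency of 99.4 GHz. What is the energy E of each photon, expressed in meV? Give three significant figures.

In SI units: f = 99.4 GHz = 9.94·10^10 Hz.
The photon relation is E = hf, giving E = 6.586·10^-23 J.
Converting to meV: E = 0.4111 meV ≈ 0.411 meV.

0.411 meV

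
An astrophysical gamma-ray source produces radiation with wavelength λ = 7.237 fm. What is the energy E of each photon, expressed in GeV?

Use h = 6.62607015e-34 J·s, c = 2.99792458e8 m/s, 1 eV = 1.602176634e-19 J.
In SI units: λ = 7.237 fm = 7.237e-15 m.
For a photon E = hc/λ, so E = 2.745e-11 J.
Converting to GeV: E = 0.1713 GeV ≈ 0.171 GeV.

0.171 GeV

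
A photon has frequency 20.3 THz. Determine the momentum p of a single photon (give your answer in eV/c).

0.0840 eV/c

Convert to SI: f = 20.3 THz = 2.03·10^13 Hz.
Apply p = hf/c: p = 4.487·10^-29 kg·m/s.
Converting to eV/c: p = 0.08395 eV/c ≈ 0.0840 eV/c.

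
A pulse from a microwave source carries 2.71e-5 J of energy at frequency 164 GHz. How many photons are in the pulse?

Per-photon energy: E = 1.087e-22 J (from frequency = 164 GHz).
N = E_total / E_photon = 2.71e-5 J / 1.087e-22 J = 2.49e17.

2.49e17 photons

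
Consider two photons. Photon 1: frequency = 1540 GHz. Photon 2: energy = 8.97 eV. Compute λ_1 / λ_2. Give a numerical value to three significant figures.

1410

λ_1 = 1.947e-4 m (from frequency = 1540 GHz, via λ = c/f).
λ_2 = 1.382e-7 m (from energy = 8.97 eV, via λ = hc/E).
Ratio = 1.947e-4 / 1.382e-7 = 1410.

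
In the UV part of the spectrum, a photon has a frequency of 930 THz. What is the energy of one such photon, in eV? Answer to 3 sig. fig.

Convert to SI: f = 930 THz = 9.3 × 10^14 Hz.
Since E = hf for a photon, E = 6.162 × 10^-19 J.
Converting to eV: E = 3.846 eV ≈ 3.85 eV.

3.85 eV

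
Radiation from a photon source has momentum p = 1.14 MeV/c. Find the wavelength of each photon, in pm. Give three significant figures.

1.09 pm

In SI units: p = 1.14 MeV/c = 6.0925·10^-22 kg·m/s.
Apply λ = h/p: λ = 1.088·10^-12 m.
Converting to pm: λ = 1.088 pm ≈ 1.09 pm.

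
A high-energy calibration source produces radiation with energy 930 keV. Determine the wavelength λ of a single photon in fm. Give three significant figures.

1330 fm

(h = 6.62607015 × 10^-34 J·s, c = 2.99792458 × 10^8 m/s, 1 eV = 1.602176634 × 10^-19 J.)
In SI units: E = 930 keV = 1.4900 × 10^-13 J.
Apply λ = hc/E: λ = 1.333 × 10^-12 m.
Converting to fm: λ = 1333 fm ≈ 1330 fm.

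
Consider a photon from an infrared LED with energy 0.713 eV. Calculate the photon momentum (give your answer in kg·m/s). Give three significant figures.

Use c = 2.99792458e8 m/s, 1 eV = 1.602176634e-19 J.
Convert to SI: E = 0.713 eV = 1.1424e-19 J.
Since p = E/c for a photon, p = 3.810e-28 kg·m/s.
So p ≈ 3.81e-28 kg·m/s.

3.81e-28 kg·m/s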